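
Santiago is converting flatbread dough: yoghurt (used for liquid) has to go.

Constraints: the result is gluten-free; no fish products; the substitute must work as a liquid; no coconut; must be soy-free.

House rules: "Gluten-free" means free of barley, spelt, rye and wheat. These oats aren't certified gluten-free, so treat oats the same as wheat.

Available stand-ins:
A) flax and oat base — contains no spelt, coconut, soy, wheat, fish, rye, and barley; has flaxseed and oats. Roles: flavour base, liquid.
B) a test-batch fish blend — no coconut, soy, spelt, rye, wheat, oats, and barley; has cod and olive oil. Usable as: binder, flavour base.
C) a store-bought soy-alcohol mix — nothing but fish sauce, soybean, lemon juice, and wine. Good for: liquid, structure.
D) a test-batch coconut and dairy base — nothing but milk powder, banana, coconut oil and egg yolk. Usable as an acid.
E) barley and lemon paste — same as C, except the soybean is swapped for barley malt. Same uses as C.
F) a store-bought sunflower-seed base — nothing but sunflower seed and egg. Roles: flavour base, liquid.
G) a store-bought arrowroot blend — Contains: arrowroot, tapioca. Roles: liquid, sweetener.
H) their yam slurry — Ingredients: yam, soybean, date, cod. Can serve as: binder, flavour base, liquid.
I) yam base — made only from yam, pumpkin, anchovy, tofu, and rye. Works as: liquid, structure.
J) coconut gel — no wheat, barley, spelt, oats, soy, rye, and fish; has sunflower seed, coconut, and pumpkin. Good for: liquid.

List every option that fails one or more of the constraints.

A: has oats, so not gluten-free — out
B: not usable as a liquid; has cod, so not fish-free — out
C: has fish sauce, so not fish-free; has soybean, so not soy-free — reject
D: not usable as a liquid; has coconut oil, so not coconut-free — no
E: has barley malt, so not gluten-free; has fish sauce, so not fish-free — no
F: nothing on the exclusion list — OK
G: nothing on the exclusion list — keep
H: has cod, so not fish-free; has soybean, so not soy-free — no
I: has rye, so not gluten-free; has anchovy, so not fish-free (and 1 more) — out
J: has coconut, so not coconut-free — no

A, B, C, D, E, H, I, J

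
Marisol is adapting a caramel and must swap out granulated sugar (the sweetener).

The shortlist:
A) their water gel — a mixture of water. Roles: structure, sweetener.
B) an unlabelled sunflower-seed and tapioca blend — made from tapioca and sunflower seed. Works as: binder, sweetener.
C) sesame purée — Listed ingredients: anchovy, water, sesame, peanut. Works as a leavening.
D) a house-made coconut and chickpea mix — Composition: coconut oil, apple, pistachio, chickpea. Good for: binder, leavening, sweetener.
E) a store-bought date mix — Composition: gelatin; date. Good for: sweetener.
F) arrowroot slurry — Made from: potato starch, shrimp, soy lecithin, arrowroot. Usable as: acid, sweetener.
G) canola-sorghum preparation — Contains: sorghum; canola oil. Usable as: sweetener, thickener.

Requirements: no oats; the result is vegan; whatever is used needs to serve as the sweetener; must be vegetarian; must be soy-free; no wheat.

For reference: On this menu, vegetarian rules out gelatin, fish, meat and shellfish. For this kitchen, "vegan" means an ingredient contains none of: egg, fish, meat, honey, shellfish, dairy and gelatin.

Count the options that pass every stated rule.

4

A: works as a sweetener, no soy, vegetarian — keep
B: vegetarian, no wheat — valid
C: not usable as a sweetener; has anchovy, so not vegetarian (and 1 more) — reject
D: works as a sweetener, no oats, vegetarian — keep
E: has gelatin, so not vegetarian; has gelatin, so not vegan — reject
F: has shrimp, so not vegetarian; has shrimp, so not vegan (and 1 more) — reject
G: every rule checks out — valid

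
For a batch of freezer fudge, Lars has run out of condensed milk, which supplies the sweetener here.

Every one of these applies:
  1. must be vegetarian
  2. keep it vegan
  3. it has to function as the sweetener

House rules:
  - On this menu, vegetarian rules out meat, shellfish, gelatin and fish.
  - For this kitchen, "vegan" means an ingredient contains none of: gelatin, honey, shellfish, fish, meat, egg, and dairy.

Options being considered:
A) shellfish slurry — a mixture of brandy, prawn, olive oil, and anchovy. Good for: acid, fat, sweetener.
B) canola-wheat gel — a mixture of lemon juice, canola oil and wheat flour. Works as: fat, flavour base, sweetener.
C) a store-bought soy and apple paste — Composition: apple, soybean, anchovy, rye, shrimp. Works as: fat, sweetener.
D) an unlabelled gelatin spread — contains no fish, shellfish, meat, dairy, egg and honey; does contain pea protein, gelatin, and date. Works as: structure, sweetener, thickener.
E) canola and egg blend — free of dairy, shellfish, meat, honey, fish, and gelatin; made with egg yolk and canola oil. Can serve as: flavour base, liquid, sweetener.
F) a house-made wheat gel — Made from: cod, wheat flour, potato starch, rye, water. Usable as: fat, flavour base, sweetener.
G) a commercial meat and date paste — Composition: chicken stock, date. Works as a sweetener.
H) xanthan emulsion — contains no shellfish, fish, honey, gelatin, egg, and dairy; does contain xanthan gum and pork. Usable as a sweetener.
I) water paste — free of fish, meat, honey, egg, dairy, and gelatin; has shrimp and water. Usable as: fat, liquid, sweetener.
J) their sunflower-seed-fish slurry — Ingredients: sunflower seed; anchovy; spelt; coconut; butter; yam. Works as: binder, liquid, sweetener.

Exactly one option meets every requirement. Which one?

B

A: has anchovy, so not vegetarian; has anchovy, so not vegan — out
B: works as a sweetener, vegetarian, vegan — OK
C: has anchovy, so not vegetarian; has anchovy, so not vegan — no
D: has gelatin, so not vegetarian; has gelatin, so not vegan — out
E: has egg yolk, so not vegan — reject
F: has cod, so not vegetarian; has cod, so not vegan — no
G: has chicken stock, so not vegetarian; has chicken stock, so not vegan — no
H: has pork, so not vegetarian; has pork, so not vegan — reject
I: has shrimp, so not vegetarian; has shrimp, so not vegan — reject
J: has anchovy, so not vegetarian; has butter, so not vegan — no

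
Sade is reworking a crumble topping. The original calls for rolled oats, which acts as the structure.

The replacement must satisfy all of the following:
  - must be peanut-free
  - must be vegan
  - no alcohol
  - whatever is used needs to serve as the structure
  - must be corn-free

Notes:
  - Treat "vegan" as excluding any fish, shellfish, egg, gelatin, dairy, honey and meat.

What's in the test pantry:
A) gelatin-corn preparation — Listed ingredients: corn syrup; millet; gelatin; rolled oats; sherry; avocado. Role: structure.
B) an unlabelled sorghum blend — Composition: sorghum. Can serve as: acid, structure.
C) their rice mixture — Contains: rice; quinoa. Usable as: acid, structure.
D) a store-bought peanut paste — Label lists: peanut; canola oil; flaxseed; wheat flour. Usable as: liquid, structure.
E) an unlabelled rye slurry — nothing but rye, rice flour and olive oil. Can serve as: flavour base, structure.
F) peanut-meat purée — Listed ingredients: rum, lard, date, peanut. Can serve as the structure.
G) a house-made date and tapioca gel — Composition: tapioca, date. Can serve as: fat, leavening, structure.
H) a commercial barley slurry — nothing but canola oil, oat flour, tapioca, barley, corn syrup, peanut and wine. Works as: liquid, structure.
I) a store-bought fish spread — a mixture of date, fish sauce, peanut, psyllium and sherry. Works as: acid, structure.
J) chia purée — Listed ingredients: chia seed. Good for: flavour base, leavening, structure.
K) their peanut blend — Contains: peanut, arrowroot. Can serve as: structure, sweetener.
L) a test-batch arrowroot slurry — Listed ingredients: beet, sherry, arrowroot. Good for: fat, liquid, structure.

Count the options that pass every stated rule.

5

A: has gelatin, so not vegan; has sherry, so not alcohol-free (and 1 more) — reject
B: only sorghum; none excluded — OK
C: nothing on the exclusion list — keep
D: has peanut, so not peanut-free — no
E: only rice flour, rye and olive oil; none excluded — valid
F: has lard, so not vegan; has peanut, so not peanut-free (and 1 more) — no
G: only tapioca and date; none excluded — valid
H: has peanut, so not peanut-free; has wine, so not alcohol-free (and 1 more) — reject
I: has fish sauce, so not vegan; has peanut, so not peanut-free (and 1 more) — reject
J: only chia seed; none excluded — keep
K: has peanut, so not peanut-free — reject
L: has sherry, so not alcohol-free — reject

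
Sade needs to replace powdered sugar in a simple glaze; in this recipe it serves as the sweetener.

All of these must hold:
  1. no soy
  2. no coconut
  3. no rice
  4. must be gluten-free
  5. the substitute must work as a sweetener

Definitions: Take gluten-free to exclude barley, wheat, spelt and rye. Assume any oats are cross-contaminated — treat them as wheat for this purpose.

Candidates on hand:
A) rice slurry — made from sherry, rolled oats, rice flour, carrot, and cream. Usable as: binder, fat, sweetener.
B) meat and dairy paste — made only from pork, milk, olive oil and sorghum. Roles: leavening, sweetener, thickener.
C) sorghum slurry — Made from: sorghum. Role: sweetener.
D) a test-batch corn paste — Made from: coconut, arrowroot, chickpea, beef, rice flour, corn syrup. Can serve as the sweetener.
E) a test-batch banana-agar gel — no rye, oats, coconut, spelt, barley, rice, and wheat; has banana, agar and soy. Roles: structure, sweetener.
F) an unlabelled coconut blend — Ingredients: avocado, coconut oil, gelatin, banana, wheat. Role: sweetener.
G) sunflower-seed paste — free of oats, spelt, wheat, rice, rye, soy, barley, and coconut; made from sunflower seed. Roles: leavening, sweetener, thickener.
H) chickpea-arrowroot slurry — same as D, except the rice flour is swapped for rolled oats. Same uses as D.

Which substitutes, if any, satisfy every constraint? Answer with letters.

B, C, G

A: has rolled oats, so not gluten-free; has rice flour, so not rice-free — no
B: works as a sweetener, no coconut, gluten-free — OK
C: only sorghum; none excluded — valid
D: has rice flour, so not rice-free; has coconut, so not coconut-free — no
E: has soy, so not soy-free — no
F: has wheat, so not gluten-free; has coconut oil, so not coconut-free — no
G: works as a sweetener, no coconut, no rice — keep
H: has rolled oats, so not gluten-free; has coconut, so not coconut-free — no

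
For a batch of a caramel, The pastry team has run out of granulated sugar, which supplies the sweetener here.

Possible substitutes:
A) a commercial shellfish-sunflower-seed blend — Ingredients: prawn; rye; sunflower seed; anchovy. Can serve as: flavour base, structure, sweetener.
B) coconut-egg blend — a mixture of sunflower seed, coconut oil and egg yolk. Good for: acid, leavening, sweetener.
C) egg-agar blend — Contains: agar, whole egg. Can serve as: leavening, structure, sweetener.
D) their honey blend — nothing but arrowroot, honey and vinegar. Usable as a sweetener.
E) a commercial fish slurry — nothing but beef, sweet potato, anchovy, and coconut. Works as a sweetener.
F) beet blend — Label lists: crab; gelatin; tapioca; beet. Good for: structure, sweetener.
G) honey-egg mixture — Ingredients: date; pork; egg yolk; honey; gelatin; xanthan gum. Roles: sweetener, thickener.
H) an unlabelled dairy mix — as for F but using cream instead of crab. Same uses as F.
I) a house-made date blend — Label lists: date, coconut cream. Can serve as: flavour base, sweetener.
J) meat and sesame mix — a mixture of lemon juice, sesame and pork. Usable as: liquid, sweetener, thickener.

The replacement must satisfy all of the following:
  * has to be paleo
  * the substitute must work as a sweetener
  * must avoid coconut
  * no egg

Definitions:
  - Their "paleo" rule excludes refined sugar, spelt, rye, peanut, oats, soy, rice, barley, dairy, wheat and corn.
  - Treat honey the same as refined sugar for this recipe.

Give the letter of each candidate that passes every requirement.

F, J

A: has rye, so not paleo — no
B: has coconut oil, so not coconut-free; has egg yolk, so not egg-free — reject
C: has whole egg, so not egg-free — reject
D: has honey, so not paleo — no
E: has coconut, so not coconut-free — reject
F: gelatin and crab etc. — none of it excluded — valid
G: has honey, so not paleo; has egg yolk, so not egg-free — no
H: has cream, so not paleo — reject
I: has coconut cream, so not coconut-free — no
J: works as a sweetener, no egg, paleo — OK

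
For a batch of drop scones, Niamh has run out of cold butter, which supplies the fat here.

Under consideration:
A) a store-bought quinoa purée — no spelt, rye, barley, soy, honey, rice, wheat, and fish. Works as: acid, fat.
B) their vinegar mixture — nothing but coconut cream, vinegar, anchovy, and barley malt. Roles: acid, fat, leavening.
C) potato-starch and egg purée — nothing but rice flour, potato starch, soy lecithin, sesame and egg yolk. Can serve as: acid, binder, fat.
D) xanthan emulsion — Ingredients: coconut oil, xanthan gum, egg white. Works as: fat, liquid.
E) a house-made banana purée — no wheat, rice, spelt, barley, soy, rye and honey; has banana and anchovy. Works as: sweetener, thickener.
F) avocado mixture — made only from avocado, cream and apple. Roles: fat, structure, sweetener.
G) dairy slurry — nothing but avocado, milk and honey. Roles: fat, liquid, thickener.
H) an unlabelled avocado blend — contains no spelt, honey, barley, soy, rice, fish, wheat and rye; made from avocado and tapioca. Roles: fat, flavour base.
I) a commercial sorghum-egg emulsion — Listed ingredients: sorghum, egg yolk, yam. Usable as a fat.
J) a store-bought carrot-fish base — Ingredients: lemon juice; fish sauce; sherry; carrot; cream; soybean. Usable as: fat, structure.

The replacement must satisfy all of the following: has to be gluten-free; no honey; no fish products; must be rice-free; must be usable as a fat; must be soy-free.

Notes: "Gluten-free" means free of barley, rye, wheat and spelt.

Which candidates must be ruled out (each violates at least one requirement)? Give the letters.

A: no fish, no rice — valid
B: has barley malt, so not gluten-free; has anchovy, so not fish-free — reject
C: has rice flour, so not rice-free; has soy lecithin, so not soy-free — no
D: only coconut oil, egg white, and xanthan gum; none excluded — OK
E: not usable as a fat; has anchovy, so not fish-free — reject
F: works as a fat, no honey, gluten-free — keep
G: has honey, so not honey-free — out
H: all constraints satisfied — OK
I: only egg yolk, sorghum and yam; none excluded — valid
J: has fish sauce, so not fish-free; has soybean, so not soy-free — out

B, C, E, G, J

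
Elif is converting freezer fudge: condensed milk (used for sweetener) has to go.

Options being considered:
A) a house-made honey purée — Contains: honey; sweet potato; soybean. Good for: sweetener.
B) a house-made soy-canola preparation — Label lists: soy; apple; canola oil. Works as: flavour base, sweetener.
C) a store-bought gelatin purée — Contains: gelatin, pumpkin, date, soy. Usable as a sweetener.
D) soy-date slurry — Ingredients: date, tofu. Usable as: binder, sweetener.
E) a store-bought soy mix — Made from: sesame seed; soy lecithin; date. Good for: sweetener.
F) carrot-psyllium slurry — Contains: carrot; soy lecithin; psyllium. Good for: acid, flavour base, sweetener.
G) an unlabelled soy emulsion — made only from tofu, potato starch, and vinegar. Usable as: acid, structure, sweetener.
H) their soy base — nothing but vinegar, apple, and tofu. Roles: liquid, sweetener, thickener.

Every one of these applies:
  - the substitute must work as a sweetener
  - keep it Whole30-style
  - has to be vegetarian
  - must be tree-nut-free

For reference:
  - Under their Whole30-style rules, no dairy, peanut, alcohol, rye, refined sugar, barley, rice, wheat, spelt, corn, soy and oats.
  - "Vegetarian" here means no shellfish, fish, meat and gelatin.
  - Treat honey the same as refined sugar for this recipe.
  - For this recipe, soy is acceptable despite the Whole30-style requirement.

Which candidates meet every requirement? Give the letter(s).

B, D, E, F, G, H

A: has honey, so not Whole30-style — out
B: soy is permitted under the Whole30-style carve-out; nothing else excluded — keep
C: has gelatin, so not vegetarian — no
D: soy is permitted under the Whole30-style carve-out; nothing else excluded — OK
E: soy is permitted under the Whole30-style carve-out; nothing else excluded — valid
F: soy is permitted under the Whole30-style carve-out; nothing else excluded — OK
G: soy is permitted under the Whole30-style carve-out; nothing else excluded — valid
H: soy is permitted under the Whole30-style carve-out; nothing else excluded — valid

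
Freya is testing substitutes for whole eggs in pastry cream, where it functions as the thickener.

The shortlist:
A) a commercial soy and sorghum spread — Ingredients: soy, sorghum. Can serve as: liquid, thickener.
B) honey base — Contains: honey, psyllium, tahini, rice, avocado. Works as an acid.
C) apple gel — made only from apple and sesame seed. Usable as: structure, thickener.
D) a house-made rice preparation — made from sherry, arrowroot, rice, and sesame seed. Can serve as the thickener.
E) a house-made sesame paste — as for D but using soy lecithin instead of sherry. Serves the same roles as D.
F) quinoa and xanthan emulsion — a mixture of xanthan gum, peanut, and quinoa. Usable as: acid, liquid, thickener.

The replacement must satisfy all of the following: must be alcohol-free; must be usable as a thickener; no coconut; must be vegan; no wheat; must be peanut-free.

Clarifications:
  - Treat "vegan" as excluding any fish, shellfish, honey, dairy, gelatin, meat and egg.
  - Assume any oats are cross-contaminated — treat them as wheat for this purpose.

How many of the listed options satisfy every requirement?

A: only soy and sorghum; none excluded — keep
B: not usable as a thickener; has honey, so not vegan — out
C: works as a thickener, wheat-free, vegan — keep
D: has sherry, so not alcohol-free — out
E: all constraints satisfied — OK
F: has peanut, so not peanut-free — out

3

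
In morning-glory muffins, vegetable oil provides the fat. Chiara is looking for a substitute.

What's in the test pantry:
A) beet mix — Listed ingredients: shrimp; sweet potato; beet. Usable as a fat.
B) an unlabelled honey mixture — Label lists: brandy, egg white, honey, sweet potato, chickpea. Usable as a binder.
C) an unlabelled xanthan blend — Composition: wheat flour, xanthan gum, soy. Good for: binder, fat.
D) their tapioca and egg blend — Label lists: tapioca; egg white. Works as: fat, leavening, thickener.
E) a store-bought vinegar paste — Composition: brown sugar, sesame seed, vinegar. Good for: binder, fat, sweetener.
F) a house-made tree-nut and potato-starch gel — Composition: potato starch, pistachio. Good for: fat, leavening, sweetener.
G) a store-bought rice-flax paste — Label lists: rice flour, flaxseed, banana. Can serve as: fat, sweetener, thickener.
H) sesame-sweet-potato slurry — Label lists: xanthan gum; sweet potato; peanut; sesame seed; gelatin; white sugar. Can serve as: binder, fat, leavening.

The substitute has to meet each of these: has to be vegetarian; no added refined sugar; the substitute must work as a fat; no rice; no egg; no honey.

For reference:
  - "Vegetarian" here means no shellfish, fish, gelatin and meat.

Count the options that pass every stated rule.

2

A: has shrimp, so not vegetarian — reject
B: not usable as a fat; has honey, so not honey-free (and 1 more) — out
C: only soy, wheat flour, and xanthan gum; none excluded — keep
D: has egg white, so not egg-free — reject
E: has brown sugar, so not no-added-sugar — reject
F: only pistachio and potato starch; none excluded — valid
G: has rice flour, so not rice-free — reject
H: has gelatin, so not vegetarian; has white sugar, so not no-added-sugar — out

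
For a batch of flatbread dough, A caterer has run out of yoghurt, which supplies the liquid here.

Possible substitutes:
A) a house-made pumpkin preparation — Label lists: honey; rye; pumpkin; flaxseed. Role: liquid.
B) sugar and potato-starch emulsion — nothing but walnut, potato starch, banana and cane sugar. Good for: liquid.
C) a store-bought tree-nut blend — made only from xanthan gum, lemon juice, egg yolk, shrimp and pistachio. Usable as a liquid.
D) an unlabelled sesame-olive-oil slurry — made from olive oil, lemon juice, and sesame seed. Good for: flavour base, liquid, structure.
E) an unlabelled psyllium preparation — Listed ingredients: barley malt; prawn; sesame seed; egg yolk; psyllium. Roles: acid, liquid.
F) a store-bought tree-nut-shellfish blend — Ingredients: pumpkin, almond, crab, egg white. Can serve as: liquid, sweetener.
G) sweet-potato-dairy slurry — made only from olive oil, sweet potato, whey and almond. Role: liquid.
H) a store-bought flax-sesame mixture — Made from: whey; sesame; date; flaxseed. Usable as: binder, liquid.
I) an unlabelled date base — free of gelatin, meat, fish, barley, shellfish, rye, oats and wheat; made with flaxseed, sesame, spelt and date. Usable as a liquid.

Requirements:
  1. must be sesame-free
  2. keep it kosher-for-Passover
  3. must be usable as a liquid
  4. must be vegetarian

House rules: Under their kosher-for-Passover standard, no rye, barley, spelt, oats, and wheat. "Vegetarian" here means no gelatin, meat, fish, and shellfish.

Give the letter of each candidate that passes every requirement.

A: has rye, so not kosher-for-Passover — reject
B: every rule checks out — keep
C: has shrimp, so not vegetarian — reject
D: has sesame seed, so not sesame-free — reject
E: has barley malt, so not kosher-for-Passover; has prawn, so not vegetarian (and 1 more) — reject
F: has crab, so not vegetarian — out
G: whey and almond etc. — none of it excluded — valid
H: has sesame, so not sesame-free — out
I: has spelt, so not kosher-for-Passover; has sesame, so not sesame-free — reject

B, G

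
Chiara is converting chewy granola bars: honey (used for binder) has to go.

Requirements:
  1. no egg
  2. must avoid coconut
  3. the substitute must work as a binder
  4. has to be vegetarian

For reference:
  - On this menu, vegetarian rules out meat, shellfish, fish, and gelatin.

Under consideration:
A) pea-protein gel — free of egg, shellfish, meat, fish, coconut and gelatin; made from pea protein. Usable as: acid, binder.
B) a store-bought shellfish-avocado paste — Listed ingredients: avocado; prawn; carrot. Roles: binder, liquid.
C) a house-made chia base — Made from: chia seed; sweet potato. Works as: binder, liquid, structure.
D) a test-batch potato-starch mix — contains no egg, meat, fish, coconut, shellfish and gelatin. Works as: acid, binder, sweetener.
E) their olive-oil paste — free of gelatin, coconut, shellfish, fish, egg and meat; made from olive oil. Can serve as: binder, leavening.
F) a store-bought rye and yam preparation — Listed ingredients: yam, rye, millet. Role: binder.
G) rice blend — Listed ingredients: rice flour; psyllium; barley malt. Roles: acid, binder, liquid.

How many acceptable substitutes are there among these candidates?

6

A: no coconut, vegetarian — valid
B: has prawn, so not vegetarian — no
C: nothing on the exclusion list — valid
D: every rule checks out — OK
E: vegetarian, no egg — OK
F: all constraints satisfied — valid
G: only barley malt, rice flour, and psyllium; none excluded — OK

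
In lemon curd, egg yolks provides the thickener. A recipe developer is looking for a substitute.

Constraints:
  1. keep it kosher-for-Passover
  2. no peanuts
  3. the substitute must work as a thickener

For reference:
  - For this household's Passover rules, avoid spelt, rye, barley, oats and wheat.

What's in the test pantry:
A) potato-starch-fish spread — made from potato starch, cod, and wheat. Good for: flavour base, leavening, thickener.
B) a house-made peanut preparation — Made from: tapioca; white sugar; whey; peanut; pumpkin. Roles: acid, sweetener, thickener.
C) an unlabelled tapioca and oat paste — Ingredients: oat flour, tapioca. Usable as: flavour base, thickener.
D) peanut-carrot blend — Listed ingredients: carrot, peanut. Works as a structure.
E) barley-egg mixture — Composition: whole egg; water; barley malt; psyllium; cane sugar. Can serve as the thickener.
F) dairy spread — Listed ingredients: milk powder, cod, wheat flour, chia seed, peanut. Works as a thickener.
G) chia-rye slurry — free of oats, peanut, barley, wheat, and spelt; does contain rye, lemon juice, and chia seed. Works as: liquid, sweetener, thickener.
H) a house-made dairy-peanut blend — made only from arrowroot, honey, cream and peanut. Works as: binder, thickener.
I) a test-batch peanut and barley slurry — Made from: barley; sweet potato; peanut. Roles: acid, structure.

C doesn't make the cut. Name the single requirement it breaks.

kosher-for-Passover

usable as a thickener: satisfied
kosher-for-Passover: has oat flour — fails
peanut-free: satisfied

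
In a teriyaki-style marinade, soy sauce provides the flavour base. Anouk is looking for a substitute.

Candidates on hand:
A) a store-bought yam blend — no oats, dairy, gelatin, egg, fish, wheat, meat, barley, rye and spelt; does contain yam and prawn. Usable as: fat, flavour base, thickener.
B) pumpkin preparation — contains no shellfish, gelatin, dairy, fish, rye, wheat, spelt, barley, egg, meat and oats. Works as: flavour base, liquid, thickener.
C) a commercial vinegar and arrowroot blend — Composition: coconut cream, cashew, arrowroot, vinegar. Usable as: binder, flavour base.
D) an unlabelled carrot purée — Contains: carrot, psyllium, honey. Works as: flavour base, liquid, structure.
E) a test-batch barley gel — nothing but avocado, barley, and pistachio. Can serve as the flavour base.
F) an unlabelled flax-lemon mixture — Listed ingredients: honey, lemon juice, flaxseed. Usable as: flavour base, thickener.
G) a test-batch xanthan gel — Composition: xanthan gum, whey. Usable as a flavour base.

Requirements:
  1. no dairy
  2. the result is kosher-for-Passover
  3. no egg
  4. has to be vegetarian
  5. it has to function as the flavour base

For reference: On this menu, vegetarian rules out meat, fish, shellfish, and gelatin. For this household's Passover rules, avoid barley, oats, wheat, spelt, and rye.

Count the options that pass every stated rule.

A: has prawn, so not vegetarian — reject
B: kosher-for-Passover, vegetarian — valid
C: coconut cream and cashew etc. — none of it excluded — OK
D: only honey, carrot, and psyllium; none excluded — OK
E: has barley, so not kosher-for-Passover — reject
F: only honey, lemon juice, and flaxseed; none excluded — keep
G: has whey, so not dairy-free — reject

4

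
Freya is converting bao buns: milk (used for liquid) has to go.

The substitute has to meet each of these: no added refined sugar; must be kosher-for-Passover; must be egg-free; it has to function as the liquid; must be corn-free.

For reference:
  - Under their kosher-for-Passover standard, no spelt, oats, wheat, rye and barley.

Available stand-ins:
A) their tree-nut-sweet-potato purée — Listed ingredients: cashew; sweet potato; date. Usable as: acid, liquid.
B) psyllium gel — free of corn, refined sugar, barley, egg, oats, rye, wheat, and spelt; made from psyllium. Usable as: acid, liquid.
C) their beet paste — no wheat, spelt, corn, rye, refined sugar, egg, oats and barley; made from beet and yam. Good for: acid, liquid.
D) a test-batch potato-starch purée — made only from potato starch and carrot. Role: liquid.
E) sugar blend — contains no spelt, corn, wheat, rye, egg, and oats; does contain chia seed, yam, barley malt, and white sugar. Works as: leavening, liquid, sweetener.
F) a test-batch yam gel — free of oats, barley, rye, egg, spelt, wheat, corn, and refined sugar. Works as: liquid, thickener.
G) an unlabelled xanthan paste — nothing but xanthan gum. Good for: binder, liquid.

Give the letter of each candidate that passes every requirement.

A: no corn, no egg — OK
B: works as a liquid, kosher-for-Passover, no corn — OK
C: nothing on the exclusion list — valid
D: works as a liquid, no refined sugar, no corn — OK
E: has barley malt, so not kosher-for-Passover; has white sugar, so not no-added-sugar — reject
F: all constraints satisfied — valid
G: nothing on the exclusion list — valid

A, B, C, D, F, G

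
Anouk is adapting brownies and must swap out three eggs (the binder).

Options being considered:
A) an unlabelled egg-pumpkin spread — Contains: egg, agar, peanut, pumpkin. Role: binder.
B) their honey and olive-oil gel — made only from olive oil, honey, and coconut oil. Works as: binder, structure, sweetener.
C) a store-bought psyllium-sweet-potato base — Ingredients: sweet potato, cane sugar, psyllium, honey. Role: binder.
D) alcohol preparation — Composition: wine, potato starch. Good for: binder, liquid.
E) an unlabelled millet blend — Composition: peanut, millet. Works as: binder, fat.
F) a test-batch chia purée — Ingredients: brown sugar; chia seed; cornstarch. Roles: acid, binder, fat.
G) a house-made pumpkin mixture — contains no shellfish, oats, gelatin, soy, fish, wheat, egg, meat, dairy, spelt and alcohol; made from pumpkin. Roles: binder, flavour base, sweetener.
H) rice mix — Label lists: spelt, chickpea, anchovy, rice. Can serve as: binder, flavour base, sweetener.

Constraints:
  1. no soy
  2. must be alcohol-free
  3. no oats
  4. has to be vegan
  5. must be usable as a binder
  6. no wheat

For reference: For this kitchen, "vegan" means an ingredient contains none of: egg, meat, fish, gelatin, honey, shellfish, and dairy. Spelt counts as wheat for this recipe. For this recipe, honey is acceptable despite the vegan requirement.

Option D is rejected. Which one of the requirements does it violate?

alcohol-free

usable as a binder: satisfied
vegan: satisfied
alcohol-free: has wine — fails
wheat-free: satisfied
soy-free: satisfied
oat-free: satisfied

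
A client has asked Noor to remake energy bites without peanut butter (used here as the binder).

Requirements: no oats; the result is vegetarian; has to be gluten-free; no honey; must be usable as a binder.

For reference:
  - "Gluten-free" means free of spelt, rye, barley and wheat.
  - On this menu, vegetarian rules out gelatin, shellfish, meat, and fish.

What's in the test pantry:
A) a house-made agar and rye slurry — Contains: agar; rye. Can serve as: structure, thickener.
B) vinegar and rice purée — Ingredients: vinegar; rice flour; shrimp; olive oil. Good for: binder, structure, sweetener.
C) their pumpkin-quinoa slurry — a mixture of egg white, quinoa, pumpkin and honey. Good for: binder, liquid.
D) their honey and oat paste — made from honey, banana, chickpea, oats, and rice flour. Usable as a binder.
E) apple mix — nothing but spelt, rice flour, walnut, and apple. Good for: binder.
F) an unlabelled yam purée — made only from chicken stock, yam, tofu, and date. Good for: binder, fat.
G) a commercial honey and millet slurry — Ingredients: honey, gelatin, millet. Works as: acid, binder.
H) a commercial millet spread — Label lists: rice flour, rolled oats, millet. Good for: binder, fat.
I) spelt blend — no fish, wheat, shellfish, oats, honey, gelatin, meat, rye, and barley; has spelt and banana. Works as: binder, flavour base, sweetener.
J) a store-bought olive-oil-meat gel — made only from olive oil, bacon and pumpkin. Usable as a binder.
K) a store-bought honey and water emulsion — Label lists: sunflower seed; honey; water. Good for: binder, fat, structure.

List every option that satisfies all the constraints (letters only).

none

A: not usable as a binder; has rye, so not gluten-free — out
B: has shrimp, so not vegetarian — no
C: has honey, so not honey-free — out
D: has honey, so not honey-free; has oats, so not oat-free — out
E: has spelt, so not gluten-free — out
F: has chicken stock, so not vegetarian — reject
G: has gelatin, so not vegetarian; has honey, so not honey-free — reject
H: has rolled oats, so not oat-free — no
I: has spelt, so not gluten-free — reject
J: has bacon, so not vegetarian — reject
K: has honey, so not honey-free — out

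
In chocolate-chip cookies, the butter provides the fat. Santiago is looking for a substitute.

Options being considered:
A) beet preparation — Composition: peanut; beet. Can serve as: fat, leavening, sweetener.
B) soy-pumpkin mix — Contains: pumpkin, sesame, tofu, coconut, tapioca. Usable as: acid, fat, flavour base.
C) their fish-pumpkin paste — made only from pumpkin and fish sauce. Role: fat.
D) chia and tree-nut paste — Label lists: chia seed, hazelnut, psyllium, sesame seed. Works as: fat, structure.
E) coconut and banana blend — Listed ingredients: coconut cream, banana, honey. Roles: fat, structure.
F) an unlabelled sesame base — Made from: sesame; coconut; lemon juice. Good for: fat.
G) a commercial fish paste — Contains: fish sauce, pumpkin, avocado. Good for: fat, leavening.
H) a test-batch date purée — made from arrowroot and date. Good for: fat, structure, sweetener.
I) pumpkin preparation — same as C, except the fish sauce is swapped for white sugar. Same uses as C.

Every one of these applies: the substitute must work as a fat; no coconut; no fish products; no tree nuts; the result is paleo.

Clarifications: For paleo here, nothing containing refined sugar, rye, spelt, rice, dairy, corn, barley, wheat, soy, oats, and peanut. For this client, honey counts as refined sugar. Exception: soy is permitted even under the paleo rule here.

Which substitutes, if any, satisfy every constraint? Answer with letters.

A: has peanut, so not paleo — out
B: has coconut, so not coconut-free — no
C: has fish sauce, so not fish-free — out
D: has hazelnut, so not tree-nut-free — reject
E: has honey, so not paleo; has coconut cream, so not coconut-free — out
F: has coconut, so not coconut-free — out
G: has fish sauce, so not fish-free — out
H: only date and arrowroot; none excluded — OK
I: has white sugar, so not paleo — out

H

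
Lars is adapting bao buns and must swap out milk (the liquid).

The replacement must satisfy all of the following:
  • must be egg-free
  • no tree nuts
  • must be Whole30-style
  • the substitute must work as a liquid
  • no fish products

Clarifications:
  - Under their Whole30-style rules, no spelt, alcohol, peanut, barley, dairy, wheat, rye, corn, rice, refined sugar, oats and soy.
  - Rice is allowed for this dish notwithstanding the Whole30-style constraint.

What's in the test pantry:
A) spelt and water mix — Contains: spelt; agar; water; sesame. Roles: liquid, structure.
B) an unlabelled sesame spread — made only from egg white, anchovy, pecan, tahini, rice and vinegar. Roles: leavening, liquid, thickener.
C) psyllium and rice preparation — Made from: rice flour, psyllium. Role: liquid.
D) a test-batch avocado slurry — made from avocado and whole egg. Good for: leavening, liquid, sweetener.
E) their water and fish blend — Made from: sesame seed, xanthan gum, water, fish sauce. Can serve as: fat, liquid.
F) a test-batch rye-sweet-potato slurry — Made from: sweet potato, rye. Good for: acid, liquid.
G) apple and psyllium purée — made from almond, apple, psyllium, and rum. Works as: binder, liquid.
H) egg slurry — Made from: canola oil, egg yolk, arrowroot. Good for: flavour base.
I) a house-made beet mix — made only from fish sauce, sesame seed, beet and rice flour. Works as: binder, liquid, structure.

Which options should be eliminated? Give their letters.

A: has spelt, so not Whole30-style — no
B: has pecan, so not tree-nut-free; has egg white, so not egg-free (and 1 more) — out
C: rice is permitted under the Whole30-style carve-out; nothing else excluded — keep
D: has whole egg, so not egg-free — reject
E: has fish sauce, so not fish-free — reject
F: has rye, so not Whole30-style — out
G: has rum, so not Whole30-style; has almond, so not tree-nut-free — out
H: not usable as a liquid; has egg yolk, so not egg-free — no
I: has fish sauce, so not fish-free — out

A, B, D, E, F, G, H, I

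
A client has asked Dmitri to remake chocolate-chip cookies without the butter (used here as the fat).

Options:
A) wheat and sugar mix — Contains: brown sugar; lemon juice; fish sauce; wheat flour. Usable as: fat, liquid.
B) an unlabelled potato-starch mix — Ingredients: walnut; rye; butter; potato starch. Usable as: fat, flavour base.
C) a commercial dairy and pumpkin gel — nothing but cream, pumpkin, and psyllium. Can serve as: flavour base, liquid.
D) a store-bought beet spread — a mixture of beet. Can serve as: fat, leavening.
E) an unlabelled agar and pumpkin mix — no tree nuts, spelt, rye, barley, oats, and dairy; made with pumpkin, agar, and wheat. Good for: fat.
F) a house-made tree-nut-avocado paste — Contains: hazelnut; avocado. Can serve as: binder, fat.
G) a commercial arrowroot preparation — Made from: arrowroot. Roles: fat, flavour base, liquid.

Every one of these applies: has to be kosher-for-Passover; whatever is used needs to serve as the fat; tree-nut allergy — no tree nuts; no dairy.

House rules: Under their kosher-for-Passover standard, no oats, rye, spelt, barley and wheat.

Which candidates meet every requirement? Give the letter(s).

A: has wheat flour, so not kosher-for-Passover — out
B: has rye, so not kosher-for-Passover; has walnut, so not tree-nut-free (and 1 more) — out
C: not usable as a fat; has cream, so not dairy-free — reject
D: works as a fat, kosher-for-Passover, no dairy — keep
E: has wheat, so not kosher-for-Passover — out
F: has hazelnut, so not tree-nut-free — reject
G: nothing on the exclusion list — keep

D, G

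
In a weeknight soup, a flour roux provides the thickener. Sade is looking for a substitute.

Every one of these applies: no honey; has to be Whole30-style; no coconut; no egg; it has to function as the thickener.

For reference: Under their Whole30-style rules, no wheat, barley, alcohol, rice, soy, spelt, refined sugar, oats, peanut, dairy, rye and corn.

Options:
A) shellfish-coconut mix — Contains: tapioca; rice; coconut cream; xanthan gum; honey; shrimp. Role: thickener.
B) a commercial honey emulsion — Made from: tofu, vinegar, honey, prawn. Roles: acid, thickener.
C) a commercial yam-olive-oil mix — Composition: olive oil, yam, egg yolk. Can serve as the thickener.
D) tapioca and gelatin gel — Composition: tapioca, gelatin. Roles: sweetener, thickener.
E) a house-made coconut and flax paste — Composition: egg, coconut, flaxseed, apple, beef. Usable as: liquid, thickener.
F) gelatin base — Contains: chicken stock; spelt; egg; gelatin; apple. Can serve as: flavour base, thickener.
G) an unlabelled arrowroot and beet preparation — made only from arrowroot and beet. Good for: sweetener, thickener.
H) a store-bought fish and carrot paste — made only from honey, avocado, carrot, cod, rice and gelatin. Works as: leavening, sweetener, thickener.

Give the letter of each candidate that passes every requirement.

D, G

A: has rice, so not Whole30-style; has honey, so not honey-free (and 1 more) — no
B: has tofu, so not Whole30-style; has honey, so not honey-free — reject
C: has egg yolk, so not egg-free — out
D: works as a thickener, no egg, no coconut — OK
E: has egg, so not egg-free; has coconut, so not coconut-free — no
F: has spelt, so not Whole30-style; has egg, so not egg-free — no
G: works as a thickener, no egg, no coconut — OK
H: has rice, so not Whole30-style; has honey, so not honey-free — no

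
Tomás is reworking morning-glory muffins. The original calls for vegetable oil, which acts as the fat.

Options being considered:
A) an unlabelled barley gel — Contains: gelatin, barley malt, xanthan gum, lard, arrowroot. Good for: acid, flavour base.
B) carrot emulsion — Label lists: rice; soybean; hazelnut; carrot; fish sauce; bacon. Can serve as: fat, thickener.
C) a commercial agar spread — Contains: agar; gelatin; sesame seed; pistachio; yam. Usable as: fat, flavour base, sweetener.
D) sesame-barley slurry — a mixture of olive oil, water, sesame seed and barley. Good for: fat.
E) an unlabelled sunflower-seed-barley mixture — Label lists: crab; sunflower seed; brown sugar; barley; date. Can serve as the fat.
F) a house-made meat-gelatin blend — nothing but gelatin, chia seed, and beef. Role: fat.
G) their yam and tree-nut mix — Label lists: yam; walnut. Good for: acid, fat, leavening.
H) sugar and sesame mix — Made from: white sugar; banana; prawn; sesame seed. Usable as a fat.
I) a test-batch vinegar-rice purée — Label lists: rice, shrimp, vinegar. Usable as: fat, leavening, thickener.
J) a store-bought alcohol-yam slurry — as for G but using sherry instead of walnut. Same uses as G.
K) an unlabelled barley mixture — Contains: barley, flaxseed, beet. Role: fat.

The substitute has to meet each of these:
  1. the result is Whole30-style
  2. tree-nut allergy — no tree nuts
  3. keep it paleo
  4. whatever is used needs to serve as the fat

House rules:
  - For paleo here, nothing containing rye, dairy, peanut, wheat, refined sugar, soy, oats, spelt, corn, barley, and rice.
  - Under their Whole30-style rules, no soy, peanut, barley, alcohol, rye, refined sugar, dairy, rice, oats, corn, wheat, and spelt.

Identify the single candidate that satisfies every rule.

A: not usable as a fat; has barley malt, so not paleo (and 1 more) — no
B: has rice, so not paleo; has rice, so not Whole30-style (and 1 more) — no
C: has pistachio, so not tree-nut-free — out
D: has barley, so not paleo; has barley, so not Whole30-style — out
E: has barley, so not paleo; has barley, so not Whole30-style — reject
F: only gelatin, beef, and chia seed; none excluded — OK
G: has walnut, so not tree-nut-free — out
H: has white sugar, so not paleo; has white sugar, so not Whole30-style — reject
I: has rice, so not paleo; has rice, so not Whole30-style — out
J: has sherry, so not Whole30-style — out
K: has barley, so not paleo; has barley, so not Whole30-style — out

F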